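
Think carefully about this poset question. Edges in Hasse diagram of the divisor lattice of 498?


A cover relation a -< b holds when a < b with no c strictly between.
Cover relations:
  1 -< 2
  1 -< 3
  1 -< 83
  2 -< 6
  2 -< 166
  3 -< 6
  3 -< 249
  6 -< 498
  ...4 more
Total: 12


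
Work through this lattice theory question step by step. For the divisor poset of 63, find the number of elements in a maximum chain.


A chain is a totally ordered subset; we count the number of elements in a maximum chain.
Compute, for each element x, the size of the longest chain ending at x:
  1: 1
  3: 2
  7: 2
  9: 3
  21: 3
  63: 4
A maximum chain: 1 < 3 < 9 < 63
Number of elements in the longest chain: 4


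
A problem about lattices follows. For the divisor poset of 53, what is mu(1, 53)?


In a divisor lattice, mu(a,b) = mu(b/a) where mu is the classical Mobius function.
b/a = 53/1 = 53
Prime factorization of 53: primes [53]
53 is squarefree with 1 prime factor(s), so mu(53) = (-1)^1 = -1


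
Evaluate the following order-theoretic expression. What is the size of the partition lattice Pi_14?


B(n) = number of set partitions of an n-element set.
B(n) satisfies the recurrence: B(n+1) = sum_k C(n,k)*B(k).
B(14) = 190899322


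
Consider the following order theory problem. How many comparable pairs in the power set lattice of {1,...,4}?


A comparable pair {a,b} has a < b or b < a in the order.
Count unordered pairs where one element is strictly below the other.
Examples: {{},{1}}, {{},{2}}, {{},{3}}, {{},{4}}, ...
Total comparable pairs: 65


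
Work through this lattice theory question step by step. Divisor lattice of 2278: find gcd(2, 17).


In a divisor lattice, meet = gcd (greatest common divisor).
By Euclidean algorithm or factoring: gcd(2,17) = 1


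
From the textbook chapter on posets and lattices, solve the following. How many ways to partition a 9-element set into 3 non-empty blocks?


S(n,k) = k*S(n-1,k) + S(n-1,k-1).
S(8,3) = 966, S(8,2) = 127
S(9,3) = 3*966 + 127 = 2898 + 127
S(9,3) = 3025


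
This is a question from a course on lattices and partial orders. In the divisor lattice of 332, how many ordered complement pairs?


Complement pair (a,b): a meet b = bottom, a join b = top.
Here: gcd(a,b)=1 and lcm(a,b)=332, i.e. a*b=332 with a,b coprime.
Pairs found: (1,332), (4,83), (83,4), (332,1)
Total ordered pairs: 4


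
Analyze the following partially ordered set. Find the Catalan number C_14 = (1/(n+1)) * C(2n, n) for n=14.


C(n) = C(2n, n) / (n+1).
C(28, 14) = 40116600
C(14) = 40116600 / 15 = 2674440


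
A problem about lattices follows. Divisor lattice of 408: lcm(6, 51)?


Join=lcm.
gcd(6,51)=3
lcm=102


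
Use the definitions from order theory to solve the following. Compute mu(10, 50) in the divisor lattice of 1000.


In a divisor lattice, mu(a,b) = mu(b/a) where mu is the classical Mobius function.
b/a = 50/10 = 5
Prime factorization of 5: primes [5]
5 is squarefree with 1 prime factor(s), so mu(5) = (-1)^1 = -1


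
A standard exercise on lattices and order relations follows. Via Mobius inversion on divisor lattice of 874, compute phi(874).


phi(n) = n * prod_{p|n} (1 - 1/p).
Prime divisors of 874: [2, 19, 23]
phi(874) = 874 * (1 - 1/2) * (1 - 1/19) * (1 - 1/23)
phi(874) = 396


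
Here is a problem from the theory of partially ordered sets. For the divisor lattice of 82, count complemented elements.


An element a is complemented if some b has a meet b = bottom, a join b = top.
a is complemented iff gcd(a, n/a)=1, i.e. a is a unitary divisor of 82.
Complemented elements: 1, 2, 41, 82
Count: 4


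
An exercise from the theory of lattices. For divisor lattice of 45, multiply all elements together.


Divisors of 45: [1, 3, 5, 9, 15, 45]
Product = n^(d(n)/2) = 45^(6/2)
Product = 91125


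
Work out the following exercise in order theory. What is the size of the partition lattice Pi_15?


B(n) = number of set partitions of an n-element set.
B(n) satisfies the recurrence: B(n+1) = sum_k C(n,k)*B(k).
B(15) = 1382958545


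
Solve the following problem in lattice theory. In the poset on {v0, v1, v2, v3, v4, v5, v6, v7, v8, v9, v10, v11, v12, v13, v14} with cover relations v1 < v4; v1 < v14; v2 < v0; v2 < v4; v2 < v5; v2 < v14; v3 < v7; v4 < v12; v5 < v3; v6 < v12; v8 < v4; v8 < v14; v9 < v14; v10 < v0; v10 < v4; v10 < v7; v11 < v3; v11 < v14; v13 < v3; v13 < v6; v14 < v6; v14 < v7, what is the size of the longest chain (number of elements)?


A chain is a totally ordered subset; we count the number of elements in a maximum chain.
Compute, for each element x, the size of the longest chain ending at x:
  v1: 1
  v2: 1
  v8: 1
  v9: 1
  v10: 1
  v11: 1
  ...
A maximum chain: v2 < v5 < v3 < v7
Number of elements in the longest chain: 4


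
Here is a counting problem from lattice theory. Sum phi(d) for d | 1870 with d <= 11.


Divisors of 1870 up to 11: [1, 2, 5, 10, 11]
phi values: [1, 1, 4, 4, 10]
Sum = 20


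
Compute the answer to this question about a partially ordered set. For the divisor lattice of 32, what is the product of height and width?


Height = length of longest chain minus 1; width = size of largest antichain.
A maximum chain: 1 | 2 | 4 | 8 | 16 | 32  (height 5).
A maximum antichain: {1}  (width 1).
Product = 5 * 1 = 5


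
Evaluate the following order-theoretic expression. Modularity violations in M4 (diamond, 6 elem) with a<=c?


Modular law: if a <= c then a v (b ^ c) = (a v b) ^ c.
Check all triples (a,b,c) with a <= c among 6 elements.
This lattice is modular (diamonds M_m and their chain-products are modular).
Total violating triples: 0


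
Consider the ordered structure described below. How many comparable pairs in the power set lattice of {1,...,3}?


A comparable pair {a,b} has a < b or b < a in the order.
Count unordered pairs where one element is strictly below the other.
Examples: {{},{1}}, {{},{2}}, {{},{3}}, {{},{1,2}}, ...
Total comparable pairs: 19


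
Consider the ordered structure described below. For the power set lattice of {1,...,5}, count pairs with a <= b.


The order relation is {(a,b) : a <= b}, reflexive so it includes (a,a).
Examples: ({},{}), ({},{1,2}), ({},{1,2,3}), ({},{1,2,3,4}), ({},{1,2,3,4,5}), ...
Total ordered pairs: 243


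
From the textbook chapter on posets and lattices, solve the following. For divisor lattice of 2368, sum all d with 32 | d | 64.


Interval [32,64] in divisors of 2368: [32, 64]
Sum = 96


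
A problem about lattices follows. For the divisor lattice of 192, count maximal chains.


A maximal chain goes from the minimum element to a maximal element via cover relations.
Counting all min-to-max paths in the cover graph.
Total maximal chains: 7


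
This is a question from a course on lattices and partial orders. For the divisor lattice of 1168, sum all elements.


sigma(n) = sum of divisors.
Divisors of 1168: [1, 2, 4, 8, 16, 73, 146, 292, 584, 1168]
Sum = 2294


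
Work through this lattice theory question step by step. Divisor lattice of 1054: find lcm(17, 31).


In a divisor lattice, join = lcm (least common multiple).
gcd(17,31) = 1
lcm(17,31) = 17*31/gcd = 527/1 = 527


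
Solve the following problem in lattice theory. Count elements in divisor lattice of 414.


Divisors of 414: [1, 2, 3, 6, 9, 18, 23, 46, 69, 138, 207, 414]
Count: 12


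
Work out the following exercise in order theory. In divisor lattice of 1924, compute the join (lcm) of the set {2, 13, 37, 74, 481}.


In a divisor lattice, join = lcm (least common multiple).
Compute lcm iteratively: start with first element, then lcm(current, next).
Elements: [2, 13, 37, 74, 481]
lcm(2,13) = 26
lcm(26,37) = 962
lcm(962,74) = 962
lcm(962,481) = 962
Final lcm = 962


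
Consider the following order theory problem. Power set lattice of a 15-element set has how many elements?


Power set = 2^n.
2^15 = 32768


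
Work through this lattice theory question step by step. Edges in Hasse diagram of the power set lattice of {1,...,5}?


A cover relation a -< b holds when a < b with no c strictly between.
Cover relations:
  {} -< {1}
  {} -< {2}
  {} -< {3}
  {} -< {4}
  {} -< {5}
  {1} -< {1,2}
  {1} -< {1,3}
  {1} -< {1,4}
  ...72 more
Total: 80


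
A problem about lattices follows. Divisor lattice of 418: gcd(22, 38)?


Meet=gcd.
gcd(22,38)=2


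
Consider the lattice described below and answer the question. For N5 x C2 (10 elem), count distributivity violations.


Distributive law: a ^ (b v c) = (a ^ b) v (a ^ c).
Check all 10^3 = 1000 ordered triples (a,b,c).
  e.g. a=(b,0), b=(a,0), c=(c,0): lhs=(b,0) != rhs=(a,0)
  e.g. a=(b,0), b=(a,0), c=(c,1): lhs=(b,0) != rhs=(a,0)
Total violating triples: 16


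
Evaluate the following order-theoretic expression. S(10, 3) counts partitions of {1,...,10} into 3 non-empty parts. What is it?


S(n,k) = k*S(n-1,k) + S(n-1,k-1).
S(9,3) = 3025, S(9,2) = 255
S(10,3) = 3*3025 + 255 = 9075 + 255
S(10,3) = 9330


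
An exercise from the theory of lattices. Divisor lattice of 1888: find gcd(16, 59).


In a divisor lattice, meet = gcd (greatest common divisor).
By Euclidean algorithm or factoring: gcd(16,59) = 1


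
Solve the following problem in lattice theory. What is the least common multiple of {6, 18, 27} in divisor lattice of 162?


In a divisor lattice, join = lcm (least common multiple).
Compute lcm iteratively: start with first element, then lcm(current, next).
Elements: [6, 18, 27]
lcm(6,18) = 18
lcm(18,27) = 54
Final lcm = 54


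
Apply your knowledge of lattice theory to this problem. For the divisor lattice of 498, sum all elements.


sigma(n) = sum of divisors.
Divisors of 498: [1, 2, 3, 6, 83, 166, 249, 498]
Sum = 1008


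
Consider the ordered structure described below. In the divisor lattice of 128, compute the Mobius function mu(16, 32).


In a divisor lattice, mu(a,b) = mu(b/a) where mu is the classical Mobius function.
b/a = 32/16 = 2
Prime factorization of 2: primes [2]
2 is squarefree with 1 prime factor(s), so mu(2) = (-1)^1 = -1


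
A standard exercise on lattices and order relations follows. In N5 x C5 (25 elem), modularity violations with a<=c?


Modular law: if a <= c then a v (b ^ c) = (a v b) ^ c.
Check all triples (a,b,c) with a <= c among 25 elements.
  e.g. a=(a,0), b=(c,0), c=(b,0): lhs=(a,0) != rhs=(b,0)
  e.g. a=(a,0), b=(c,1), c=(b,0): lhs=(a,0) != rhs=(b,0)
Total violating triples: 75


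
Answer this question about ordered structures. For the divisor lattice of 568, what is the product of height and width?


Height = length of longest chain minus 1; width = size of largest antichain.
A maximum chain: 1 | 71 | 142 | 284 | 568  (height 4).
A maximum antichain: {2, 71}  (width 2).
Product = 4 * 2 = 8


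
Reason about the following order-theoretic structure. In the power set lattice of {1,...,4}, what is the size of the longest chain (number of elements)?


A chain is a totally ordered subset; we count the number of elements in a maximum chain.
Compute, for each element x, the size of the longest chain ending at x:
  {}: 1
  {1}: 2
  {2}: 2
  {3}: 2
  {4}: 2
  {1,2}: 3
  ...
A maximum chain: {} < {1} < {1,2} < {1,2,3} < {1,2,3,4}
Number of elements in the longest chain: 5


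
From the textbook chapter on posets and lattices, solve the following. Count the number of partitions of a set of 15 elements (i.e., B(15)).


B(n) = number of set partitions of an n-element set.
B(n) satisfies the recurrence: B(n+1) = sum_k C(n,k)*B(k).
B(15) = 1382958545


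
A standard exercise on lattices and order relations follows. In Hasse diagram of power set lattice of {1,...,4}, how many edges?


A cover relation a -< b holds when a < b with no c strictly between.
Cover relations:
  {} -< {1}
  {} -< {2}
  {} -< {3}
  {} -< {4}
  {1} -< {1,2}
  {1} -< {1,3}
  {1} -< {1,4}
  {2} -< {1,2}
  ...24 more
Total: 32


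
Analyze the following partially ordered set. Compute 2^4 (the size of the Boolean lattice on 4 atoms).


Power set = 2^n.
2^4 = 16


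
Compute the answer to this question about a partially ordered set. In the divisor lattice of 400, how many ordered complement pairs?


Complement pair (a,b): a meet b = bottom, a join b = top.
Here: gcd(a,b)=1 and lcm(a,b)=400, i.e. a*b=400 with a,b coprime.
Pairs found: (1,400), (16,25), (25,16), (400,1)
Total ordered pairs: 4


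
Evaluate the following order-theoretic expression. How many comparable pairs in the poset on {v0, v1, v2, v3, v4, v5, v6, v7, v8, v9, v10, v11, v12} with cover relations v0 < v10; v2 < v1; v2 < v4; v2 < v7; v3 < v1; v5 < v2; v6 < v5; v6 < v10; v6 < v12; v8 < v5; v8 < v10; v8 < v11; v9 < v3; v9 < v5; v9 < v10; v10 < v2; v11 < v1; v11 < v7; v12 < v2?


A comparable pair {a,b} has a < b or b < a in the order.
Count unordered pairs where one element is strictly below the other.
Examples: {v0,v1}, {v0,v2}, {v0,v4}, {v0,v7}, ...
Total comparable pairs: 44


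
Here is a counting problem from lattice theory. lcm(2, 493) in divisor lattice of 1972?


Join=lcm.
gcd(2,493)=1
lcm=986


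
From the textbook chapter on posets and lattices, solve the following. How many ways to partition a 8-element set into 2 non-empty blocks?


S(n,k) = k*S(n-1,k) + S(n-1,k-1).
S(7,2) = 63, S(7,1) = 1
S(8,2) = 2*63 + 1 = 126 + 1
S(8,2) = 127


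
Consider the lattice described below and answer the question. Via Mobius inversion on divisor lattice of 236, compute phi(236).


phi(n) = n * prod_{p|n} (1 - 1/p).
Prime divisors of 236: [2, 59]
phi(236) = 236 * (1 - 1/2) * (1 - 1/59)
phi(236) = 116


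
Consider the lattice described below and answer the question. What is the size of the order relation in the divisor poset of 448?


The order relation is {(a,b) : a <= b}, reflexive so it includes (a,a).
Examples: (1,1), (1,112), (1,14), (1,16), (1,2), ...
Total ordered pairs: 84


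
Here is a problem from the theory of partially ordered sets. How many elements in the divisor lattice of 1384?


Divisors of 1384: [1, 2, 4, 8, 173, 346, 692, 1384]
Count: 8


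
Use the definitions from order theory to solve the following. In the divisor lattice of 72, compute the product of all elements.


Divisors of 72: [1, 2, 3, 4, 6, 8, 9, 12, 18, 24, 36, 72]
Product = n^(d(n)/2) = 72^(12/2)
Product = 139314069504


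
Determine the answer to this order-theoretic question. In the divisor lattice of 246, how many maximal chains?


A maximal chain goes from the minimum element to a maximal element via cover relations.
Counting all min-to-max paths in the cover graph.
Total maximal chains: 6


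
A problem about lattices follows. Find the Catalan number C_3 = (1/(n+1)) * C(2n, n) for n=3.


C(n) = C(2n, n) / (n+1).
C(6, 3) = 20
C(3) = 20 / 4 = 5


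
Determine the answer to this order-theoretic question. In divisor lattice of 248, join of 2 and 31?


In a divisor lattice, join = lcm (least common multiple).
gcd(2,31) = 1
lcm(2,31) = 2*31/gcd = 62/1 = 62


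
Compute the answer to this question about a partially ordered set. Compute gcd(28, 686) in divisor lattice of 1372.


In a divisor lattice, meet = gcd (greatest common divisor).
By Euclidean algorithm or factoring: gcd(28,686) = 14


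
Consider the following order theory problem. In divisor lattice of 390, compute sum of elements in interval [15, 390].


Interval [15,390] in divisors of 390: [15, 30, 195, 390]
Sum = 630


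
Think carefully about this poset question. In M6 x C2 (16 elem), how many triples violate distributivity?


Distributive law: a ^ (b v c) = (a ^ b) v (a ^ c).
Check all 16^3 = 4096 ordered triples (a,b,c).
  e.g. a=(a1,0), b=(a2,0), c=(a3,0): lhs=(a1,0) != rhs=(0,0)
  e.g. a=(a1,0), b=(a2,0), c=(a3,1): lhs=(a1,0) != rhs=(0,0)
Total violating triples: 960


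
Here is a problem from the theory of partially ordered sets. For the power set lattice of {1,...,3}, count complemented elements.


An element a is complemented if some b has a meet b = bottom, a join b = top.
every subset A has complement S\A, so all elements are complemented.
Complemented elements: {}, {1}, {2}, {3}, {1,2}, {1,3}, ... (2 more)
Count: 8


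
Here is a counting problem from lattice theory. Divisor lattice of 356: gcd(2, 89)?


Meet=gcd.
gcd(2,89)=1


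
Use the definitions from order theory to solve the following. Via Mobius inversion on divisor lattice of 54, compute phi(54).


phi(n) = n * prod_{p|n} (1 - 1/p).
Prime divisors of 54: [2, 3]
phi(54) = 54 * (1 - 1/2) * (1 - 1/3)
phi(54) = 18


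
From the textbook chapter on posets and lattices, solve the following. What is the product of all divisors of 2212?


Divisors of 2212: [1, 2, 4, 7, 14, 28, 79, 158, 316, 553, 1106, 2212]
Product = n^(d(n)/2) = 2212^(12/2)
Product = 117141487839601168384


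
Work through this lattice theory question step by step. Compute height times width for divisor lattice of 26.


Height = length of longest chain minus 1; width = size of largest antichain.
A maximum chain: 1 | 13 | 26  (height 2).
A maximum antichain: {2, 13}  (width 2).
Product = 2 * 2 = 4


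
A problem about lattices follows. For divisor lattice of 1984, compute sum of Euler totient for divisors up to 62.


Divisors of 1984 up to 62: [1, 2, 4, 8, 16, 31, 32, 62]
phi values: [1, 1, 2, 4, 8, 30, 16, 30]
Sum = 92


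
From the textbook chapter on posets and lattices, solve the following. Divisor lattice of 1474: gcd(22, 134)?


Meet=gcd.
gcd(22,134)=2


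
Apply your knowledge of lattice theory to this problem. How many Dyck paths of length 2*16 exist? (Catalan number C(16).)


C(n) = C(2n, n) / (n+1).
C(32, 16) = 601080390
C(16) = 601080390 / 17 = 35357670


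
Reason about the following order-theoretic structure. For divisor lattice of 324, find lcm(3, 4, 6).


In a divisor lattice, join = lcm (least common multiple).
Compute lcm iteratively: start with first element, then lcm(current, next).
Elements: [3, 4, 6]
lcm(3,4) = 12
lcm(12,6) = 12
Final lcm = 12


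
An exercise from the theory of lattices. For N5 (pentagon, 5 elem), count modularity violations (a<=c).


Modular law: if a <= c then a v (b ^ c) = (a v b) ^ c.
Check all triples (a,b,c) with a <= c among 5 elements.
  e.g. a=a, b=c, c=b: lhs=a != rhs=b
Total violating triples: 1


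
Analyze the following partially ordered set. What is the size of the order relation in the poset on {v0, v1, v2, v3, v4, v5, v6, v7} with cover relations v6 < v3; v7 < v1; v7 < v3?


The order relation is {(a,b) : a <= b}, reflexive so it includes (a,a).
Examples: (v0,v0), (v1,v1), (v2,v2), (v3,v3), (v4,v4), ...
Total ordered pairs: 11


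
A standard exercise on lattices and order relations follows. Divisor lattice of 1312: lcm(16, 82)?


Join=lcm.
gcd(16,82)=2
lcm=656


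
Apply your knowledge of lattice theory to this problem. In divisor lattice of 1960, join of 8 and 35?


In a divisor lattice, join = lcm (least common multiple).
gcd(8,35) = 1
lcm(8,35) = 8*35/gcd = 280/1 = 280


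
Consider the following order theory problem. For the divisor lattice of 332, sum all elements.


sigma(n) = sum of divisors.
Divisors of 332: [1, 2, 4, 83, 166, 332]
Sum = 588


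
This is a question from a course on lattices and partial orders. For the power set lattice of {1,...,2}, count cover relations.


A cover relation a -< b holds when a < b with no c strictly between.
Cover relations:
  {} -< {1}
  {} -< {2}
  {1} -< {1,2}
  {2} -< {1,2}
Total: 4


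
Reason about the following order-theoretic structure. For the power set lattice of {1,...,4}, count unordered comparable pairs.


A comparable pair {a,b} has a < b or b < a in the order.
Count unordered pairs where one element is strictly below the other.
Examples: {{},{1}}, {{},{2}}, {{},{3}}, {{},{4}}, ...
Total comparable pairs: 65


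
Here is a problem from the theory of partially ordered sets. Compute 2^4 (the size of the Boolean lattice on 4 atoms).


Power set = 2^n.
2^4 = 16


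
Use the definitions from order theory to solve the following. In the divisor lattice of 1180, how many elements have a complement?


An element a is complemented if some b has a meet b = bottom, a join b = top.
a is complemented iff gcd(a, n/a)=1, i.e. a is a unitary divisor of 1180.
Complemented elements: 1, 4, 5, 20, 59, 236, ... (2 more)
Count: 8


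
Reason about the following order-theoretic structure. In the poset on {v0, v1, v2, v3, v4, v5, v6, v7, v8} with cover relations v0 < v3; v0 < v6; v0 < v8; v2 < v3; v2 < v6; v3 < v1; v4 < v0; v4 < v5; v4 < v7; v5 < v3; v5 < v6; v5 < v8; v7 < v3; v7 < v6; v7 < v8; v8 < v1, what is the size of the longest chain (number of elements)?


A chain is a totally ordered subset; we count the number of elements in a maximum chain.
Compute, for each element x, the size of the longest chain ending at x:
  v2: 1
  v4: 1
  v0: 2
  v5: 2
  v7: 2
  v8: 3
  ...
A maximum chain: v4 < v0 < v3 < v1
Number of elements in the longest chain: 4


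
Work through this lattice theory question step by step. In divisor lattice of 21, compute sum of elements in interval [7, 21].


Interval [7,21] in divisors of 21: [7, 21]
Sum = 28


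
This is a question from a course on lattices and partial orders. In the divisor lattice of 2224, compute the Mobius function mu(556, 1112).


In a divisor lattice, mu(a,b) = mu(b/a) where mu is the classical Mobius function.
b/a = 1112/556 = 2
Prime factorization of 2: primes [2]
2 is squarefree with 1 prime factor(s), so mu(2) = (-1)^1 = -1


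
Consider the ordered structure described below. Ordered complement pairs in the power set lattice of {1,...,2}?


Complement pair (a,b): a meet b = bottom, a join b = top.
Here: A intersect B = {} and A union B = {1,...,2}.
Pairs found: ({},{1,2}), ({1},{2}), ({2},{1}), ({1,2},{})
Total ordered pairs: 4


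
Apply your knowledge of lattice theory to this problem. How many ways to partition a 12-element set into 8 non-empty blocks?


S(n,k) = k*S(n-1,k) + S(n-1,k-1).
S(11,8) = 11880, S(11,7) = 63987
S(12,8) = 8*11880 + 63987 = 95040 + 63987
S(12,8) = 159027


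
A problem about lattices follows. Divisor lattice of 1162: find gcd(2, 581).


In a divisor lattice, meet = gcd (greatest common divisor).
By Euclidean algorithm or factoring: gcd(2,581) = 1


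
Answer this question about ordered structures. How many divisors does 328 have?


Divisors of 328: [1, 2, 4, 8, 41, 82, 164, 328]
Count: 8


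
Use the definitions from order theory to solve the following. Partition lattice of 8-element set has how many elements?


B(n) = number of set partitions of an n-element set.
B(n) satisfies the recurrence: B(n+1) = sum_k C(n,k)*B(k).
B(8) = 4140


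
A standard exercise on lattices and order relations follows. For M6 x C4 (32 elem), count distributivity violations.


Distributive law: a ^ (b v c) = (a ^ b) v (a ^ c).
Check all 32^3 = 32768 ordered triples (a,b,c).
  e.g. a=(a1,0), b=(a2,0), c=(a3,0): lhs=(a1,0) != rhs=(0,0)
  e.g. a=(a1,0), b=(a2,0), c=(a3,1): lhs=(a1,0) != rhs=(0,0)
Total violating triples: 7680


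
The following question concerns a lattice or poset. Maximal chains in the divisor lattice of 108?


A maximal chain goes from the minimum element to a maximal element via cover relations.
Counting all min-to-max paths in the cover graph.
Total maximal chains: 10


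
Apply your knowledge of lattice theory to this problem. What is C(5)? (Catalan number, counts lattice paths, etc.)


C(n) = C(2n, n) / (n+1).
C(10, 5) = 252
C(5) = 252 / 6 = 42


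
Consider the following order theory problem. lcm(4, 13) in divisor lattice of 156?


Join=lcm.
gcd(4,13)=1
lcm=52


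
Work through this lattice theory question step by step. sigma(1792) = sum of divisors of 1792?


sigma(n) = sum of divisors.
Divisors of 1792: [1, 2, 4, 7, 8, 14, 16, 28, 32, 56, 64, 112, 128, 224, 256, 448, 896, 1792]
Sum = 4088


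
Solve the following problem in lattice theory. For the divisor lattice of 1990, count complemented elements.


An element a is complemented if some b has a meet b = bottom, a join b = top.
a is complemented iff gcd(a, n/a)=1, i.e. a is a unitary divisor of 1990.
Complemented elements: 1, 2, 5, 10, 199, 398, ... (2 more)
Count: 8


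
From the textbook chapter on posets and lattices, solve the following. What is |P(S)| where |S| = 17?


Power set = 2^n.
2^17 = 131072


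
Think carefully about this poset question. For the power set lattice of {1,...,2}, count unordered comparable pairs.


A comparable pair {a,b} has a < b or b < a in the order.
Count unordered pairs where one element is strictly below the other.
Examples: {{},{1}}, {{},{2}}, {{},{1,2}}, {{1},{1,2}}, ...
Total comparable pairs: 5


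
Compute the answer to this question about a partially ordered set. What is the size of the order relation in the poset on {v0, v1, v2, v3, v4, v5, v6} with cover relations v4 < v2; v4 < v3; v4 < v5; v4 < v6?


The order relation is {(a,b) : a <= b}, reflexive so it includes (a,a).
Examples: (v0,v0), (v1,v1), (v2,v2), (v3,v3), (v4,v2), ...
Total ordered pairs: 11


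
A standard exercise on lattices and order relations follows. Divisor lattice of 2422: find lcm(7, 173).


In a divisor lattice, join = lcm (least common multiple).
gcd(7,173) = 1
lcm(7,173) = 7*173/gcd = 1211/1 = 1211


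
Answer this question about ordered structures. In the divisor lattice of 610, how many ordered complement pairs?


Complement pair (a,b): a meet b = bottom, a join b = top.
Here: gcd(a,b)=1 and lcm(a,b)=610, i.e. a*b=610 with a,b coprime.
Pairs found: (1,610), (2,305), (5,122), (10,61), ... (4 more)
Total ordered pairs: 8


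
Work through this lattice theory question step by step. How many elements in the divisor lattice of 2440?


Divisors of 2440: [1, 2, 4, 5, 8, 10, 20, 40, 61, 122, 244, 305, 488, 610, 1220, 2440]
Count: 16


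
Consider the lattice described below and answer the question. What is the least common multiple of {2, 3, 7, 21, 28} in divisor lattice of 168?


In a divisor lattice, join = lcm (least common multiple).
Compute lcm iteratively: start with first element, then lcm(current, next).
Elements: [2, 3, 7, 21, 28]
lcm(2,3) = 6
lcm(6,7) = 42
lcm(42,21) = 42
lcm(42,28) = 84
Final lcm = 84


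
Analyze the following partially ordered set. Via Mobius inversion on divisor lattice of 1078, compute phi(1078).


phi(n) = n * prod_{p|n} (1 - 1/p).
Prime divisors of 1078: [2, 7, 11]
phi(1078) = 1078 * (1 - 1/2) * (1 - 1/7) * (1 - 1/11)
phi(1078) = 420


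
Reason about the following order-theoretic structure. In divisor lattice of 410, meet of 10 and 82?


In a divisor lattice, meet = gcd (greatest common divisor).
By Euclidean algorithm or factoring: gcd(10,82) = 2


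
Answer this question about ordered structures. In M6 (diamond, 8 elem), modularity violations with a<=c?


Modular law: if a <= c then a v (b ^ c) = (a v b) ^ c.
Check all triples (a,b,c) with a <= c among 8 elements.
This lattice is modular (diamonds M_m and their chain-products are modular).
Total violating triples: 0


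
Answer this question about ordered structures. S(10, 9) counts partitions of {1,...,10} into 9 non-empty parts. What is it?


S(n,k) = k*S(n-1,k) + S(n-1,k-1).
S(9,9) = 1, S(9,8) = 36
S(10,9) = 9*1 + 36 = 9 + 36
S(10,9) = 45


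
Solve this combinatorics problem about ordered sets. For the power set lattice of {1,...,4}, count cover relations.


A cover relation a -< b holds when a < b with no c strictly between.
Cover relations:
  {} -< {1}
  {} -< {2}
  {} -< {3}
  {} -< {4}
  {1} -< {1,2}
  {1} -< {1,3}
  {1} -< {1,4}
  {2} -< {1,2}
  ...24 more
Total: 32


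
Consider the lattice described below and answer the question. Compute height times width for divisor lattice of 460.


Height = length of longest chain minus 1; width = size of largest antichain.
A maximum chain: 1 | 23 | 115 | 230 | 460  (height 4).
A maximum antichain: {4, 10, 46, 115}  (width 4).
Product = 4 * 4 = 16


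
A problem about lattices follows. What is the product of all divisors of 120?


Divisors of 120: [1, 2, 3, 4, 5, 6, 8, 10, 12, 15, 20, 24, 30, 40, 60, 120]
Product = n^(d(n)/2) = 120^(16/2)
Product = 42998169600000000


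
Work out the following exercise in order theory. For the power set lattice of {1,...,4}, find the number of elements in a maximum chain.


A chain is a totally ordered subset; we count the number of elements in a maximum chain.
Compute, for each element x, the size of the longest chain ending at x:
  {}: 1
  {1}: 2
  {2}: 2
  {3}: 2
  {4}: 2
  {1,2}: 3
  ...
A maximum chain: {} < {1} < {1,2} < {1,2,3} < {1,2,3,4}
Number of elements in the longest chain: 5


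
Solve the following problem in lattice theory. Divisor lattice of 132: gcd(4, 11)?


Meet=gcd.
gcd(4,11)=1


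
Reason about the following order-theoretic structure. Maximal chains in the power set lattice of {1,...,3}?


A maximal chain goes from the minimum element to a maximal element via cover relations.
Counting all min-to-max paths in the cover graph.
Total maximal chains: 6


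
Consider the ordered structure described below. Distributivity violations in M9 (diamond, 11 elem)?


Distributive law: a ^ (b v c) = (a ^ b) v (a ^ c).
Check all 11^3 = 1331 ordered triples (a,b,c).
  e.g. a=a1, b=a2, c=a3: lhs=a1 != rhs=0
  e.g. a=a1, b=a2, c=a4: lhs=a1 != rhs=0
Total violating triples: 504


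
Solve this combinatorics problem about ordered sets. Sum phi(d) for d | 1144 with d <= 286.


Divisors of 1144 up to 286: [1, 2, 4, 8, 11, 13, 22, 26, 44, 52, 88, 104, 143, 286]
phi values: [1, 1, 2, 4, 10, 12, 10, 12, 20, 24, 40, 48, 120, 120]
Sum = 424


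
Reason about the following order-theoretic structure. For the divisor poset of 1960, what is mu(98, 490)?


In a divisor lattice, mu(a,b) = mu(b/a) where mu is the classical Mobius function.
b/a = 490/98 = 5
Prime factorization of 5: primes [5]
5 is squarefree with 1 prime factor(s), so mu(5) = (-1)^1 = -1


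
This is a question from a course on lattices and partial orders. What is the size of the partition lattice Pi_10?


B(n) = number of set partitions of an n-element set.
B(n) satisfies the recurrence: B(n+1) = sum_k C(n,k)*B(k).
B(10) = 115975


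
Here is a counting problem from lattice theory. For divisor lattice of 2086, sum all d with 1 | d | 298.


Interval [1,298] in divisors of 2086: [1, 2, 149, 298]
Sum = 450


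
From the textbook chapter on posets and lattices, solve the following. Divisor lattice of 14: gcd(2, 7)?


Meet=gcd.
gcd(2,7)=1


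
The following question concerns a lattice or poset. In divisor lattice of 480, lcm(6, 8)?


Join=lcm.
gcd(6,8)=2
lcm=24


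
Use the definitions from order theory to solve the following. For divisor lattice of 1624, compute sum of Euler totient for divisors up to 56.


Divisors of 1624 up to 56: [1, 2, 4, 7, 8, 14, 28, 29, 56]
phi values: [1, 1, 2, 6, 4, 6, 12, 28, 24]
Sum = 84


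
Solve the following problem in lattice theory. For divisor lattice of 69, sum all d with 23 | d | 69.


Interval [23,69] in divisors of 69: [23, 69]
Sum = 92


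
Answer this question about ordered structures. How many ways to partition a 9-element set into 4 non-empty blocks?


S(n,k) = k*S(n-1,k) + S(n-1,k-1).
S(8,4) = 1701, S(8,3) = 966
S(9,4) = 4*1701 + 966 = 6804 + 966
S(9,4) = 7770


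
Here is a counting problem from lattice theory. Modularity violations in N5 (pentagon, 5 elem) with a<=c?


Modular law: if a <= c then a v (b ^ c) = (a v b) ^ c.
Check all triples (a,b,c) with a <= c among 5 elements.
  e.g. a=a, b=c, c=b: lhs=a != rhs=b
Total violating triples: 1


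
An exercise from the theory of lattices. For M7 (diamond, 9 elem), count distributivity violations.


Distributive law: a ^ (b v c) = (a ^ b) v (a ^ c).
Check all 9^3 = 729 ordered triples (a,b,c).
  e.g. a=a1, b=a2, c=a3: lhs=a1 != rhs=0
  e.g. a=a1, b=a2, c=a4: lhs=a1 != rhs=0
Total violating triples: 210


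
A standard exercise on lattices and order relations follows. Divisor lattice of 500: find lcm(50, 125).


In a divisor lattice, join = lcm (least common multiple).
gcd(50,125) = 25
lcm(50,125) = 50*125/gcd = 6250/25 = 250


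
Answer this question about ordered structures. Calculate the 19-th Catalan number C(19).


C(n) = C(2n, n) / (n+1).
C(38, 19) = 35345263800
C(19) = 35345263800 / 20 = 1767263190


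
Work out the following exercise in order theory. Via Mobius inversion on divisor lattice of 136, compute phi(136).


phi(n) = n * prod_{p|n} (1 - 1/p).
Prime divisors of 136: [2, 17]
phi(136) = 136 * (1 - 1/2) * (1 - 1/17)
phi(136) = 64


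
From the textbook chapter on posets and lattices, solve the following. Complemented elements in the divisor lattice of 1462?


An element a is complemented if some b has a meet b = bottom, a join b = top.
a is complemented iff gcd(a, n/a)=1, i.e. a is a unitary divisor of 1462.
Complemented elements: 1, 2, 17, 34, 43, 86, ... (2 more)
Count: 8


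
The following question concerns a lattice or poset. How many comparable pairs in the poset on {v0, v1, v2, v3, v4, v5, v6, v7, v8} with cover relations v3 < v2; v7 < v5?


A comparable pair {a,b} has a < b or b < a in the order.
Count unordered pairs where one element is strictly below the other.
Examples: {v2,v3}, {v5,v7}
Total comparable pairs: 2


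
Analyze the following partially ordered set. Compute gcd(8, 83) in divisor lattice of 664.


In a divisor lattice, meet = gcd (greatest common divisor).
By Euclidean algorithm or factoring: gcd(8,83) = 1


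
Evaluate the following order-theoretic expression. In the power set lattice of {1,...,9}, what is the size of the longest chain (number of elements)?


A chain is a totally ordered subset; we count the number of elements in a maximum chain.
Compute, for each element x, the size of the longest chain ending at x:
  {}: 1
  {1}: 2
  {2}: 2
  {3}: 2
  {4}: 2
  {5}: 2
  ...
A maximum chain: {} < {1} < {1,2} < {1,2,3} < {1,2,3,4} < {1,2,3,4,5} < {1,2,3,4,5,6} < {1,2,3,4,5,6,7} < {1,2,3,4,5,6,7,8} < {1,2,3,4,5,6,7,8,9}
Number of elements in the longest chain: 10


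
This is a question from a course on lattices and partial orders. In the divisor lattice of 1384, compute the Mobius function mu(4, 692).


In a divisor lattice, mu(a,b) = mu(b/a) where mu is the classical Mobius function.
b/a = 692/4 = 173
Prime factorization of 173: primes [173]
173 is squarefree with 1 prime factor(s), so mu(173) = (-1)^1 = -1


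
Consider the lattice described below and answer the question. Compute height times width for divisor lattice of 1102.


Height = length of longest chain minus 1; width = size of largest antichain.
A maximum chain: 1 | 29 | 551 | 1102  (height 3).
A maximum antichain: {2, 19, 29}  (width 3).
Product = 3 * 3 = 9


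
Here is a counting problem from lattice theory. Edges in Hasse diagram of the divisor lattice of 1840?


A cover relation a -< b holds when a < b with no c strictly between.
Cover relations:
  1 -< 2
  1 -< 5
  1 -< 23
  2 -< 4
  2 -< 10
  2 -< 46
  4 -< 8
  4 -< 20
  ...28 more
Total: 36


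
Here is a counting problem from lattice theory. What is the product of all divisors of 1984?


Divisors of 1984: [1, 2, 4, 8, 16, 31, 32, 62, 64, 124, 248, 496, 992, 1984]
Product = n^(d(n)/2) = 1984^(14/2)
Product = 121001756502234228588544


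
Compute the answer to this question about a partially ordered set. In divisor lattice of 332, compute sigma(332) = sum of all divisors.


sigma(n) = sum of divisors.
Divisors of 332: [1, 2, 4, 83, 166, 332]
Sum = 588


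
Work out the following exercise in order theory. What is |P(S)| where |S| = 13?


Power set = 2^n.
2^13 = 8192


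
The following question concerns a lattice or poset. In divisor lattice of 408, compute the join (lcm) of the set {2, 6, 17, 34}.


In a divisor lattice, join = lcm (least common multiple).
Compute lcm iteratively: start with first element, then lcm(current, next).
Elements: [2, 6, 17, 34]
lcm(2,6) = 6
lcm(6,17) = 102
lcm(102,34) = 102
Final lcm = 102


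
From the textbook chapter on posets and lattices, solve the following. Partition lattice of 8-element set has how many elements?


B(n) = number of set partitions of an n-element set.
B(n) satisfies the recurrence: B(n+1) = sum_k C(n,k)*B(k).
B(8) = 4140


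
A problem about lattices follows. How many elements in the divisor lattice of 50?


Divisors of 50: [1, 2, 5, 10, 25, 50]
Count: 6


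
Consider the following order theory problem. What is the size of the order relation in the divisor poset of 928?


The order relation is {(a,b) : a <= b}, reflexive so it includes (a,a).
Examples: (1,1), (1,116), (1,16), (1,2), (1,232), ...
Total ordered pairs: 63


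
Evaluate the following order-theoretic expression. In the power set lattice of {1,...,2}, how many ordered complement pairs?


Complement pair (a,b): a meet b = bottom, a join b = top.
Here: A intersect B = {} and A union B = {1,...,2}.
Pairs found: ({},{1,2}), ({1},{2}), ({2},{1}), ({1,2},{})
Total ordered pairs: 4


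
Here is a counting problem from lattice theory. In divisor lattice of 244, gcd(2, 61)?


Meet=gcd.
gcd(2,61)=1


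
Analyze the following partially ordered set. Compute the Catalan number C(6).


C(n) = C(2n, n) / (n+1).
C(12, 6) = 924
C(6) = 924 / 7 = 132


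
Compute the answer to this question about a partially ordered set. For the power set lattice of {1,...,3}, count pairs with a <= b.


The order relation is {(a,b) : a <= b}, reflexive so it includes (a,a).
Examples: ({},{}), ({},{1,2}), ({},{1,2,3}), ({},{1,3}), ({},{1}), ...
Total ordered pairs: 27


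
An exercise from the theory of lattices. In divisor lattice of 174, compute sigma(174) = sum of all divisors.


sigma(n) = sum of divisors.
Divisors of 174: [1, 2, 3, 6, 29, 58, 87, 174]
Sum = 360


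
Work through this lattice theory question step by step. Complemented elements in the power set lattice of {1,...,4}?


An element a is complemented if some b has a meet b = bottom, a join b = top.
every subset A has complement S\A, so all elements are complemented.
Complemented elements: {}, {1}, {2}, {3}, {4}, {1,2}, ... (10 more)
Count: 16


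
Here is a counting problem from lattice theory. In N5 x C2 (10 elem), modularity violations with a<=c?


Modular law: if a <= c then a v (b ^ c) = (a v b) ^ c.
Check all triples (a,b,c) with a <= c among 10 elements.
  e.g. a=(a,0), b=(c,0), c=(b,0): lhs=(a,0) != rhs=(b,0)
  e.g. a=(a,0), b=(c,1), c=(b,0): lhs=(a,0) != rhs=(b,0)
Total violating triples: 6


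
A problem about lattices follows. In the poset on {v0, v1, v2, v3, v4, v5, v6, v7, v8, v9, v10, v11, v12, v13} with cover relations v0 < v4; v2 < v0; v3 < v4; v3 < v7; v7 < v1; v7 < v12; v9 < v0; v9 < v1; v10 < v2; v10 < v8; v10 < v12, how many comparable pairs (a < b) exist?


A comparable pair {a,b} has a < b or b < a in the order.
Count unordered pairs where one element is strictly below the other.
Examples: {v0,v2}, {v0,v4}, {v0,v9}, {v0,v10}, ...
Total comparable pairs: 17


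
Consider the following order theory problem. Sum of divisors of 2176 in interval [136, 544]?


Interval [136,544] in divisors of 2176: [136, 272, 544]
Sum = 952


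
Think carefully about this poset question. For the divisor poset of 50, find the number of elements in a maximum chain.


A chain is a totally ordered subset; we count the number of elements in a maximum chain.
Compute, for each element x, the size of the longest chain ending at x:
  1: 1
  2: 2
  5: 2
  25: 3
  10: 3
  50: 4
A maximum chain: 1 < 2 < 10 < 50
Number of elements in the longest chain: 4


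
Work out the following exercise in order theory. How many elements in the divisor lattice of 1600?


Divisors of 1600: [1, 2, 4, 5, 8, 10, 16, 20, 25, 32, 40, 50, 64, 80, 100, 160, 200, 320, 400, 800, 1600]
Count: 21
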